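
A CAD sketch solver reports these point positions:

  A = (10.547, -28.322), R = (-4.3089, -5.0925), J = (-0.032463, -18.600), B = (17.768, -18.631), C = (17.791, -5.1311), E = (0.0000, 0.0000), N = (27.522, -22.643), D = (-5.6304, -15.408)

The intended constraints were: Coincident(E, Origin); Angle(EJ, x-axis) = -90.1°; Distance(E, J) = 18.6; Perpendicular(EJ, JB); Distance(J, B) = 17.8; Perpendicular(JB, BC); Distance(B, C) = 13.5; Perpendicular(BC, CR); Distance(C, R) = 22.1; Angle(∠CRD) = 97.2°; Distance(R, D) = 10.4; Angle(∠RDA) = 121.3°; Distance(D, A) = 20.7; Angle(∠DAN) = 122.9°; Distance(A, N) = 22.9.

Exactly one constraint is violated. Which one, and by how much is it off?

Distance(A, N) = 22.9 — off by 5.00.

E = (0.00, 0.00) ✓; EJ at -90.10° ✓; |EJ| = 18.60 ✓; ∠(EJ, JB) = 90.00° ✓; |JB| = 17.80 ✓; ∠(JB, BC) = 90.00° ✓; |BC| = 13.50 ✓; ∠(BC, CR) = 90.00° ✓; |CR| = 22.10 ✓; ∠CRD = 97.20° ✓; |RD| = 10.40 ✓; ∠RDA = 121.3° ✓; |DA| = 20.70 ✓; ∠DAN = 122.9° ✓; |AN| = 17.90 ✗.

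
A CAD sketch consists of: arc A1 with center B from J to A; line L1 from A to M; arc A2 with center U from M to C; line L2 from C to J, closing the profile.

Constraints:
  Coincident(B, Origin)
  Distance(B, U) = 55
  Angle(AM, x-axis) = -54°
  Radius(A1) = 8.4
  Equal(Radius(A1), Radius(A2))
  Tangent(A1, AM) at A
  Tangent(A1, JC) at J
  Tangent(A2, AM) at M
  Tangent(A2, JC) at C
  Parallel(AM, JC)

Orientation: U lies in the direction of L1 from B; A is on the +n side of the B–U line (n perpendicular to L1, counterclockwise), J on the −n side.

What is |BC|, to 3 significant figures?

55.6

The slot axis is L1's direction at -54.0°, so u = (cos -54.0°, sin -54.0°) = (0.588, -0.809) and n = (−sin -54.0°, cos -54.0°) = (0.809, 0.588). B is at the origin and U lies 55.0 along u from B, so U = 55.0·u = (32.3, -44.5). Tangency of A1 to both parallel lines with radius 8.4 puts A and J at B ± 8.4·n: A = (6.80, 4.94), J = (-6.80, -4.94). Equal radii place M and C the same way about U: M = U + 8.4·n = (39.1, -39.6), C = U − 8.4·n = (25.5, -49.4). Then |BC| = |C − B| = 55.6.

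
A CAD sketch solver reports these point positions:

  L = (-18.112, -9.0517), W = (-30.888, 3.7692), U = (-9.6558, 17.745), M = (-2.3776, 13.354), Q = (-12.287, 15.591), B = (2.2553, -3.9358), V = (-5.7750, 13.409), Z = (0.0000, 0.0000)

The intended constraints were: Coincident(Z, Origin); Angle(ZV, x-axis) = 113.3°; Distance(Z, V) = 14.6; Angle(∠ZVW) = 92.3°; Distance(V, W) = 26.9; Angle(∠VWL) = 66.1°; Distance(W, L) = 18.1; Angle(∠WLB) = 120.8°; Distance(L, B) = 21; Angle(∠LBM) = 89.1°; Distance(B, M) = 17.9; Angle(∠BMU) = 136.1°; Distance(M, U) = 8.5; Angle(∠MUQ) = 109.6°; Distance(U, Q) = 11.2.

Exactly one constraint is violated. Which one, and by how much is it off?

Distance(U, Q) = 11.2 — off by 7.80.

Z = (0.00, 0.00) ✓; ZV at 113.3° ✓; |ZV| = 14.60 ✓; ∠ZVW = 92.30° ✓; |VW| = 26.90 ✓; ∠VWL = 66.10° ✓; |WL| = 18.10 ✓; ∠WLB = 120.8° ✓; |LB| = 21.00 ✓; ∠LBM = 89.10° ✓; |BM| = 17.90 ✓; ∠BMU = 136.1° ✓; |MU| = 8.500 ✓; ∠MUQ = 109.6° ✓; |UQ| = 3.400 ✗.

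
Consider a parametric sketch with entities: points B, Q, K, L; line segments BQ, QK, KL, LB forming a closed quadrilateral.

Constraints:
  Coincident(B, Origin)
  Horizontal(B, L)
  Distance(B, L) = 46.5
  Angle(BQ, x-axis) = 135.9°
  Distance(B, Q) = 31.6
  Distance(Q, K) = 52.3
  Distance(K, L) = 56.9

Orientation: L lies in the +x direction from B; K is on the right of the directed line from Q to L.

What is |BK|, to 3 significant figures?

27.0

Checks: |QK| = 52.30 ✓; |KL| = 56.90 ✓.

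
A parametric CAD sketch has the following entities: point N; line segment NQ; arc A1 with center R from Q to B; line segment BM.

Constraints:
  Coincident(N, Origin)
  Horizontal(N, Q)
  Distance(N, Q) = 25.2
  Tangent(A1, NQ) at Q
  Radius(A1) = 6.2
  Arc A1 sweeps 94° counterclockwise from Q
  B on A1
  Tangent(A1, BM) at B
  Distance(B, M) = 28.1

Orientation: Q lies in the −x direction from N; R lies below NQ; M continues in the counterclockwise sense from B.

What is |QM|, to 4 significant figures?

34.92

N is at the origin; NQ is horizontal with |NQ| = 25.2 and Q on the −x side, so Q = (-25.20, 0.000). A1 meets NQ tangentially, so RQ is at right angles to NQ, so R = Q + (0, -6.2) = (-25.20, -6.200). On A1, Q sits at bearing 90° from R; a 94° counterclockwise sweep puts B at bearing 184°, so B = R + 6.2·(cos 184°, sin 184°) = (-31.38, -6.632). A1 meets BM tangentially, so RB is at right angles to BM, so BM runs along (−sin 184°, cos 184°); with |BM| = 28.1, M = (-29.42, -34.66). Then |QM| = |M − Q| = 34.92.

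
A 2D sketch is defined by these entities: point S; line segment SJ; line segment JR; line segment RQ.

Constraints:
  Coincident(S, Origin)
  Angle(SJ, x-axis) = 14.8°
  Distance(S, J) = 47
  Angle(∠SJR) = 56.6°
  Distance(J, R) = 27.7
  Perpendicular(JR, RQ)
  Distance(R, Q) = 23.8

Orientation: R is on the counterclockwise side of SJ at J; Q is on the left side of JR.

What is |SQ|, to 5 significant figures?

15.546

S is at the origin; SJ runs at 14.8° with length 47.0, so J = 47.0·(cos 14.8°, sin 14.8°) = (45.441, 12.006). ∠SJR = 56.6°, so JR runs at 14.8° + (180° − 56.6°) = 138.20° from the x-axis; with |JR| = 27.7, R = J + 27.7·(cos 138.20°, sin 138.20°) = (24.791, 30.469). The perpendicularity gives RQ at right angles to JR; with |RQ| = 23.8 on the left of JR, Q = R + 23.8·(-0.66653, -0.74548) = (8.9275, 12.727). Then |SQ| = |Q − S| = 15.546.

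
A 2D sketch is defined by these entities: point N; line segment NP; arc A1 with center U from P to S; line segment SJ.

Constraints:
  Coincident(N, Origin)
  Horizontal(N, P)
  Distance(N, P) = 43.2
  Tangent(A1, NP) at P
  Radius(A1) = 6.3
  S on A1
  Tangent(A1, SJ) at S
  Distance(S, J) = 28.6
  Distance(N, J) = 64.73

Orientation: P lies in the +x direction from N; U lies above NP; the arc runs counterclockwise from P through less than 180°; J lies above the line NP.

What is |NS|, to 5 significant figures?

49.573

N is at the origin; N and P share the same y with |NP| = 43.2 and P on the +x side, so P = (43.200, 0.0000). Tangency of A1 to NP means the radius UP is perpendicular to NP, so U = P + (0, 6.3) = (43.200, 6.3000). Since US ⟂ SJ (tangency), |UJ| = √(6.3² + 28.6²) = 29.286 regardless of where S sits on A1. So J lies on both circle(N, 64.73) and circle(U, 29.286); the above-NP intersection is J = (55.858, 32.709). S is the foot of the tangent from J: S = (49.334, 4.8629).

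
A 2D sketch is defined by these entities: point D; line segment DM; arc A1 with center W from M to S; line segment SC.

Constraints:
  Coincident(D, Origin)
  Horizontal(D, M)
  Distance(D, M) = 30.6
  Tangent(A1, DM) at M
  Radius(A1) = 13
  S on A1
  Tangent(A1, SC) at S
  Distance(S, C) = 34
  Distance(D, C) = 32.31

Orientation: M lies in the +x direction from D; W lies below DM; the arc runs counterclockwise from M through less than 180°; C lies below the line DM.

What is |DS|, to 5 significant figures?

20.873

Checks: D = (0.00, 0.00) ✓; |WS| = 13.00 ✓; ∠(WS, SC) = 90.00° ✓; |SC| = 34.00 ✓; |DC| = 32.31 ✓.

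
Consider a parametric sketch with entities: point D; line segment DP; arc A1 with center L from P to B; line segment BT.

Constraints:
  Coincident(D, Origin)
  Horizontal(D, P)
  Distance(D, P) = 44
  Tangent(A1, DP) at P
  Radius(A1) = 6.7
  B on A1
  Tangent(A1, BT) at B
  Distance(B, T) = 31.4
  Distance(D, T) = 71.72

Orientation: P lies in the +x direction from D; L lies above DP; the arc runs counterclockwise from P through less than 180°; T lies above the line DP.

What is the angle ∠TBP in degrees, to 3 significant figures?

149°

D is at the origin; D and P share the same y with |DP| = 44.0 and P on the +x side, so P = (44.0, 0.00). The tangent condition forces LP to be normal to DP, so L = P + (0, 6.7) = (44.0, 6.70). Since LB ⟂ BT (tangency), |LT| = √(6.7² + 31.4²) = 32.1 regardless of where B sits on A1. So T lies on both circle(D, 71.72) and circle(L, 32.1); the above-DP intersection is T = (64.5, 31.4). B is the foot of the tangent from T: B = (49.9, 3.60).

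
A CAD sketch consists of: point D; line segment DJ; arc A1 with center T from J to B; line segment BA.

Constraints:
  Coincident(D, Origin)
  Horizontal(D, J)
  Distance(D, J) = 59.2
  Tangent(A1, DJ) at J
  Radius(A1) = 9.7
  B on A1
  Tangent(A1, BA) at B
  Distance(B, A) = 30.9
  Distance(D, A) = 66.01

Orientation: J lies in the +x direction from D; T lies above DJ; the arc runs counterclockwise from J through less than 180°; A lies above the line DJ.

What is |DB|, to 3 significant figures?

69.1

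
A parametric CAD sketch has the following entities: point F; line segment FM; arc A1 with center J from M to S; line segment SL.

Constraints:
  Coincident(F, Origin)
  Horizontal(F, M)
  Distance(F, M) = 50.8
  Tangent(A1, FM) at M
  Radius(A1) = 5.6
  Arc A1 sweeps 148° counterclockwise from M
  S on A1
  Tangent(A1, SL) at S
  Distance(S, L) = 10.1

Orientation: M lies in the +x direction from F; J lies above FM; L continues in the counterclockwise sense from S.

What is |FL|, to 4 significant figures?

47.85

On A1, M sits at bearing -90° from J; a 148° counterclockwise sweep puts S at bearing 58°, so S = J + 5.6·(cos 58°, sin 58°) = (53.77, 10.35). Tangency of A1 to SL means the radius JS is perpendicular to SL, so SL runs along (−sin 58°, cos 58°); with |SL| = 10.1, L = (45.20, 15.70). Then |FL| = |L − F| = 47.85.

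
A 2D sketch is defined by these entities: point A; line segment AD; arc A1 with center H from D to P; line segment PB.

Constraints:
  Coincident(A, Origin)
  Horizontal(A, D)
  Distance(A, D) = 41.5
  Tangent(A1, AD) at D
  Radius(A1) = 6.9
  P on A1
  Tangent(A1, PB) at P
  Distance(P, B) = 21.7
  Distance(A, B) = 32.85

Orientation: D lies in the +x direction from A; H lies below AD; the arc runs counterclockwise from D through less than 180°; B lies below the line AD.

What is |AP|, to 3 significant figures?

35.7

Checks: |HP| = 6.900 ✓; ∠(HP, PB) = 90.00° ✓; |PB| = 21.70 ✓; |AB| = 32.85 ✓.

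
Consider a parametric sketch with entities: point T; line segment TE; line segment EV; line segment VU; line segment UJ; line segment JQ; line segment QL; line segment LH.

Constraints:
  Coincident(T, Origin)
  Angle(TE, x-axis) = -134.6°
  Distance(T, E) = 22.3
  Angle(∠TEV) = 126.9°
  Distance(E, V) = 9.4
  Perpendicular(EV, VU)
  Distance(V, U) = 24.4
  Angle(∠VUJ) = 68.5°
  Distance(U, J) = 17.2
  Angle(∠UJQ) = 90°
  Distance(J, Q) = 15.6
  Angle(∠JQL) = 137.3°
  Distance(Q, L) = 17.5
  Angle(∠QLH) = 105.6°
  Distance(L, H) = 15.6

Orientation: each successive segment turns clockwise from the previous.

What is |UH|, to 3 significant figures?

23.0

∠JQL = 137.3° gives QL at -162° from the x-axis; with |QL| = 17.5, L = (-30.9, -17.9). ∠QLH = 105.6° gives LH at 124° from the x-axis; with |LH| = 15.6, H = (-39.6, -4.91). Then |UH| = |H − U| = 23.0.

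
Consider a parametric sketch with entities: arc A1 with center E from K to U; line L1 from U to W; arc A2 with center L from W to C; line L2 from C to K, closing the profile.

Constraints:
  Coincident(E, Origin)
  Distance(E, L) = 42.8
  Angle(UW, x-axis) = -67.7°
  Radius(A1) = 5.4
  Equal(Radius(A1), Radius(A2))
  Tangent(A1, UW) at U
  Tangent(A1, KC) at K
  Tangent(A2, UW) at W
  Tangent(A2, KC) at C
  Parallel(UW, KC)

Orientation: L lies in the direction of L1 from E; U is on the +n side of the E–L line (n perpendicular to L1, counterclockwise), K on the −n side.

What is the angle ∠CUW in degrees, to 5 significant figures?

14.162°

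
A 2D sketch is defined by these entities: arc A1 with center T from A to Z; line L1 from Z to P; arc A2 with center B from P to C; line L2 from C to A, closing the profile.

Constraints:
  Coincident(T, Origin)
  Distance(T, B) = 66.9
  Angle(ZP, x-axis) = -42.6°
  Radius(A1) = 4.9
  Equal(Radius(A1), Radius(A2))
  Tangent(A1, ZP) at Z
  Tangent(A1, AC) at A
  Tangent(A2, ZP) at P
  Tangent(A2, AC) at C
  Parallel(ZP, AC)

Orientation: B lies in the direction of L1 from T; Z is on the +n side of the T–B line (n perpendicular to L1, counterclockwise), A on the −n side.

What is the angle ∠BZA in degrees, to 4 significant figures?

85.81°

The slot axis is L1's direction at -42.6°, so u = (cos -42.6°, sin -42.6°) = (0.7361, -0.6769) and n = (−sin -42.6°, cos -42.6°) = (0.6769, 0.7361). T is at the origin and B lies 66.9 along u from T, so B = 66.9·u = (49.24, -45.28). Tangency of A1 to both parallel lines with radius 4.9 puts Z and A at T ± 4.9·n: Z = (3.317, 3.607), A = (-3.317, -3.607). Then cos ∠BZA = ZB·ZA / (|ZB||ZA|), giving 85.81°.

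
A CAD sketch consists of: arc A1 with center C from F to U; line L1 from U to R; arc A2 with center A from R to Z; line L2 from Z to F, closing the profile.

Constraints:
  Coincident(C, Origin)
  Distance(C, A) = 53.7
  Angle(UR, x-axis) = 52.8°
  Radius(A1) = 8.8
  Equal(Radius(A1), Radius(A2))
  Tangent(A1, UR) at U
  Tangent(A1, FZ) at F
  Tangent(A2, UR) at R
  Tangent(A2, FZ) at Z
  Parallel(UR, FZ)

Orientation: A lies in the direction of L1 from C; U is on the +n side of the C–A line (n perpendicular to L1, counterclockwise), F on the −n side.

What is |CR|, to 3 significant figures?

54.4

The slot axis is L1's direction at 52.8°, so u = (cos 52.8°, sin 52.8°) = (0.605, 0.797) and n = (−sin 52.8°, cos 52.8°) = (-0.797, 0.605). C is at the origin and A lies 53.7 along u from C, so A = 53.7·u = (32.5, 42.8). Tangency of A1 to both parallel lines with radius 8.8 puts U and F at C ± 8.8·n: U = (-7.01, 5.32), F = (7.01, -5.32). Equal radii place R and Z the same way about A: R = A + 8.8·n = (25.5, 48.1), Z = A − 8.8·n = (39.5, 37.5). Then |CR| = |R − C| = 54.4.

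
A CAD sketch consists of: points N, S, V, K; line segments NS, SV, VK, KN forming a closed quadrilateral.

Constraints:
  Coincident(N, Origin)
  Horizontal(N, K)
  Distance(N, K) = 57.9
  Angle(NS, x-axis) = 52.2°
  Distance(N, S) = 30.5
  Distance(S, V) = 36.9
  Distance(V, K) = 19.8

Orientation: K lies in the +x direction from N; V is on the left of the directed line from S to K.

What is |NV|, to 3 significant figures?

58.7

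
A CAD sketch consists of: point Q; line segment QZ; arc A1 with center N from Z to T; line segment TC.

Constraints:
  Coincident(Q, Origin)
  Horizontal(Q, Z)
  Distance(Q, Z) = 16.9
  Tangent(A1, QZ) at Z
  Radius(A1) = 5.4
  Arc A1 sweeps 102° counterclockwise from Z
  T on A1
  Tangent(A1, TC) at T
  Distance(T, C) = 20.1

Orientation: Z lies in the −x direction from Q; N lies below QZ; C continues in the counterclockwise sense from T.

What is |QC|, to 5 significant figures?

31.775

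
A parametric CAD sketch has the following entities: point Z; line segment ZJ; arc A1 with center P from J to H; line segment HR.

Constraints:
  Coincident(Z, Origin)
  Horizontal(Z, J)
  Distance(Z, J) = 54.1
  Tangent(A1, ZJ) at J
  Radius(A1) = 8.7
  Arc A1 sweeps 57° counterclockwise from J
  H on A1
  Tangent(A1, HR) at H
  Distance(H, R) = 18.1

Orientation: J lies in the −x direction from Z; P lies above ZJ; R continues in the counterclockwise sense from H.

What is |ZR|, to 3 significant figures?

41.6

Z is at the origin; Z and J share the same y with |ZJ| = 54.1 and J on the −x side, so J = (-54.1, 0.00). The tangent condition forces PJ to be normal to ZJ, so P = J + (0, 8.7) = (-54.1, 8.70). On A1, J sits at bearing -90° from P; a 57° counterclockwise sweep puts H at bearing -33°, so H = P + 8.7·(cos -33°, sin -33°) = (-46.8, 3.96). A1 meets HR tangentially, so PH is at right angles to HR, so HR runs along (−sin -33°, cos -33°); with |HR| = 18.1, R = (-36.9, 19.1). Then |ZR| = |R − Z| = 41.6.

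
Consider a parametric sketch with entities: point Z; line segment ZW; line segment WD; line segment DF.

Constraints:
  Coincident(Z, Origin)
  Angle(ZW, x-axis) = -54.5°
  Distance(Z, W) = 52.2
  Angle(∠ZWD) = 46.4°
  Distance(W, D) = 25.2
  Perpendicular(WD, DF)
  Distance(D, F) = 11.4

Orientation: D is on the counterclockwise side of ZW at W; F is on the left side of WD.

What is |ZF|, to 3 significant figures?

28.5

Z is at the origin; ZW runs at -54.5° with length 52.2, so W = 52.2·(cos -54.5°, sin -54.5°) = (30.3, -42.5). ∠ZWD = 46.4°, so WD runs at -54.5° + (180° − 46.4°) = 79.1° from the x-axis; with |WD| = 25.2, D = W + 25.2·(cos 79.1°, sin 79.1°) = (35.1, -17.8). WD ⟂ DF; with |DF| = 11.4 on the left of WD, F = D + 11.4·(-0.982, 0.189) = (23.9, -15.6). Then |ZF| = |F − Z| = 28.5.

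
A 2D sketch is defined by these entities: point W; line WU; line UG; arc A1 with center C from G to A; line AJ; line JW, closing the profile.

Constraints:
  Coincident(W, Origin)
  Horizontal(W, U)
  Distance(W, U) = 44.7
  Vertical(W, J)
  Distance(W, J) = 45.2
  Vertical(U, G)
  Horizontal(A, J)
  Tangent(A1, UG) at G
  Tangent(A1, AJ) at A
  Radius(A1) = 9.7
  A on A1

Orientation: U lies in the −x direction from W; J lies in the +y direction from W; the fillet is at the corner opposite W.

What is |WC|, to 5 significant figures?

49.852

W is at the origin; WU is horizontal with |WU| = 44.7 and U on the −x side, so U = (-44.700, 0.0000). WJ is vertical with |WJ| = 45.2 and J on the +y side, so J = (0.0000, 45.200). The virtual corner opposite W is at (-44.700, 45.200). Since A1 is tangent to UG there, CG ⟂ UG and the tangent condition forces CA to be normal to AJ, with radius 9.7, so the center C sits 9.7 in from both sides at C = (-35.000, 35.500). Then |WC| = |C − W| = 49.852.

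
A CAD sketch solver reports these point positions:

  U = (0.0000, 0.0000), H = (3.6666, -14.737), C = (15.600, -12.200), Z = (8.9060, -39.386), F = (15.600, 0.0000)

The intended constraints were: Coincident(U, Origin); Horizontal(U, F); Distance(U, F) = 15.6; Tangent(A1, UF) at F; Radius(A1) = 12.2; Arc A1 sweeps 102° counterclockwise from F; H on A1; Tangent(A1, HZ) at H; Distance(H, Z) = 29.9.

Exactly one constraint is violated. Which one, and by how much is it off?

Distance(H, Z) = 29.9 — off by 4.70.

U = (0.00, 0.00) ✓; U.y = 0.00, F.y = 0.00 ✓; |UF| = 15.60 ✓; ∠(CF, FU) = 90.00° ✓; |CF| = 12.20 ✓; bearing(C→H) − bearing(C→F) = 102.0° ✓; |CH| = 12.20 ✓; ∠(CH, HZ) = 90.00° ✓; |HZ| = 25.20 ✗.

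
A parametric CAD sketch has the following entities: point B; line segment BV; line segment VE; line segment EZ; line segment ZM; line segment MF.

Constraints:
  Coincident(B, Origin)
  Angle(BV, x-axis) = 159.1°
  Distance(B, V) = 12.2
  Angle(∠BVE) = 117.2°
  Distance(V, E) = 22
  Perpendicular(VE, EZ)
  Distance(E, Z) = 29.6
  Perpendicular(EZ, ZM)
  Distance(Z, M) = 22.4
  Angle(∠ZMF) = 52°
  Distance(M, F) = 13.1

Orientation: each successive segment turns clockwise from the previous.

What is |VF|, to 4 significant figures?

20.75

The perpendicularity gives ZM at right angles to EZ, so ZM runs at -83.70°; with |ZM| = 22.4, M = (18.07, 7.203). ∠ZMF = 52.0° gives MF at 148.3° from the x-axis; with |MF| = 13.1, F = (6.922, 14.09). Then |VF| = |F − V| = 20.75.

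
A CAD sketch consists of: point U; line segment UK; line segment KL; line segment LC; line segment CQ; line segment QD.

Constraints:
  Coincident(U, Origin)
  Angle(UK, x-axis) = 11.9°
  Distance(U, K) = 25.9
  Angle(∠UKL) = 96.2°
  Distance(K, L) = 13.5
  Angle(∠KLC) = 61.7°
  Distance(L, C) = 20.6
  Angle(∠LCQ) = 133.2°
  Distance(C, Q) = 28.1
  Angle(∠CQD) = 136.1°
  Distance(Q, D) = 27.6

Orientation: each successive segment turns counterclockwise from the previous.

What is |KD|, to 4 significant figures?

49.05

U is at the origin; UK runs at 11.9° with length 25.9, so K = (25.34, 5.341). ∠UKL = 96.2° gives KL at 95.70° from the x-axis; with |KL| = 13.5, L = (24.00, 18.77). ∠KLC = 61.7° gives LC at -146.0° from the x-axis; with |LC| = 20.6, C = (6.924, 7.255). ∠LCQ = 133.2° gives CQ at -99.20° from the x-axis; with |CQ| = 28.1, Q = (2.432, -20.48). ∠CQD = 136.1° gives QD at -55.30° from the x-axis; with |QD| = 27.6, D = (18.14, -43.18). Then |KD| = |D − K| = 49.05.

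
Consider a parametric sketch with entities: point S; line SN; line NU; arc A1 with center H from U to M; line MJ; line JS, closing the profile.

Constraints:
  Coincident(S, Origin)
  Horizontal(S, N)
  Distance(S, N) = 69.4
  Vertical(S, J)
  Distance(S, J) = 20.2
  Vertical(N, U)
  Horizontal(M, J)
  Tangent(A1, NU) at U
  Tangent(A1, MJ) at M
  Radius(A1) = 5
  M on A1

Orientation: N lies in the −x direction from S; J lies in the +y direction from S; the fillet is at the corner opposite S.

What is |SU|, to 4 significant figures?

71.05

S is at the origin; S and N share the same y with |SN| = 69.4 and N on the −x side, so N = (-69.40, 0.000). S and J share the same x with |SJ| = 20.2 and J on the +y side, so J = (0.000, 20.20). The virtual corner opposite S is at (-69.40, 20.20). A1 meets NU tangentially, so HU is at right angles to NU and since A1 is tangent to MJ there, HM ⟂ MJ, with radius 5.0, so the center H sits 5.0 in from both sides at H = (-64.40, 15.20). That places the tangent points at U = (-69.40, 15.20) on NU and M = (-64.40, 20.20) on MJ. Then |SU| = |U − S| = 71.05.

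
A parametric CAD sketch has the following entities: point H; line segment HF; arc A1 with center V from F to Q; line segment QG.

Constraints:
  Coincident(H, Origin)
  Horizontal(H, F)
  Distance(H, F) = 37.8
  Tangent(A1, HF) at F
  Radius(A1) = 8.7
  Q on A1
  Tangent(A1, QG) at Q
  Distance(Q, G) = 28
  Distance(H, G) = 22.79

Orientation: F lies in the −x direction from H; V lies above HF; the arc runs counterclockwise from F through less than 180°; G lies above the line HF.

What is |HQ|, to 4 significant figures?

32.26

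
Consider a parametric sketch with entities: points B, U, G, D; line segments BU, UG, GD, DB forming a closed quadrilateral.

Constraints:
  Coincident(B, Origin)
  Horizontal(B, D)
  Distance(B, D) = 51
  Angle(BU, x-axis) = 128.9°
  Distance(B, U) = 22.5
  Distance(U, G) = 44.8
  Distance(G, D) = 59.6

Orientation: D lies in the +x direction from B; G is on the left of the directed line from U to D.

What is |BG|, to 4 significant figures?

52.28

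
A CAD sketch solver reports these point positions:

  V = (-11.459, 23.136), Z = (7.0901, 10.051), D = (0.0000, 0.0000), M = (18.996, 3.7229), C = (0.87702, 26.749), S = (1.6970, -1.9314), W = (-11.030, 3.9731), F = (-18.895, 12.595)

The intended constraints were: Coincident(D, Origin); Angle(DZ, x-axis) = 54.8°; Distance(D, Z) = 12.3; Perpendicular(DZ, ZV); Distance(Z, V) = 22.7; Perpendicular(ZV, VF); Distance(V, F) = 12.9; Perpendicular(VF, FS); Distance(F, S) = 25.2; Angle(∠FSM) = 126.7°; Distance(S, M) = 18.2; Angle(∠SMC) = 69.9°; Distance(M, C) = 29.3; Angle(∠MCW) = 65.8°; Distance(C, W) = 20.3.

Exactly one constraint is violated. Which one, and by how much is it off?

Distance(C, W) = 20.3 — off by 5.40.

D = (0.00, 0.00) ✓; DZ at 54.80° ✓; |DZ| = 12.30 ✓; ∠(DZ, ZV) = 90.00° ✓; |ZV| = 22.70 ✓; ∠(ZV, VF) = 90.00° ✓; |VF| = 12.90 ✓; ∠(VF, FS) = 90.00° ✓; |FS| = 25.20 ✓; ∠FSM = 126.7° ✓; |SM| = 18.20 ✓; ∠SMC = 69.90° ✓; |MC| = 29.30 ✓; ∠MCW = 65.80° ✓; |CW| = 25.70 ✗.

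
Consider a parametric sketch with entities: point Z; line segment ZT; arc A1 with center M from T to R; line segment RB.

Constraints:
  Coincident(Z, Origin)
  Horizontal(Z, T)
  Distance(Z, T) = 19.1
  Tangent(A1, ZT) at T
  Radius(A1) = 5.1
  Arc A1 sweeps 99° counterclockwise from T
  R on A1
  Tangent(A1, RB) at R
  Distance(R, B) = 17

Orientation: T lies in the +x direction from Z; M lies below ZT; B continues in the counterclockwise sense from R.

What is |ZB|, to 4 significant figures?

28.19

Z is at the origin; Z and T share the same y with |ZT| = 19.1 and T on the +x side, so T = (19.10, 0.000). The tangent condition forces MT to be normal to ZT, so M = T + (0, -5.1) = (19.10, -5.100). On A1, T sits at bearing 90° from M; a 99° counterclockwise sweep puts R at bearing 189°, so R = M + 5.1·(cos 189°, sin 189°) = (14.06, -5.898). The tangent condition forces MR to be normal to RB, so RB runs along (−sin 189°, cos 189°); with |RB| = 17.0, B = (16.72, -22.69). Then |ZB| = |B − Z| = 28.19.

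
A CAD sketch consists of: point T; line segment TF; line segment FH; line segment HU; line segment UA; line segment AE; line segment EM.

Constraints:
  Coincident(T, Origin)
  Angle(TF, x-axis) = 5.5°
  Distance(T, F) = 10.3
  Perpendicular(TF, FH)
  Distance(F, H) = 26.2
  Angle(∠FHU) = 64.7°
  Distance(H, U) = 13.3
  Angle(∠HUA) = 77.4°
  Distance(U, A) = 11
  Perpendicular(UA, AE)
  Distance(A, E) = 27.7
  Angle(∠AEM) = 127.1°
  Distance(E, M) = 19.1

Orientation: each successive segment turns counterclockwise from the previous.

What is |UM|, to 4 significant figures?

39.45

T is at the origin; TF runs at 5.5° with length 10.3, so F = (10.25, 0.9872). TF ⟂ FH, so FH runs at 95.50°; with |FH| = 26.2, H = (7.741, 27.07). ∠FHU = 64.7° gives HU at -149.2° from the x-axis; with |HU| = 13.3, U = (-3.683, 20.26). ∠HUA = 77.4° gives UA at -46.60° from the x-axis; with |UA| = 11.0, A = (3.875, 12.26). UA is perpendicular to AE, so AE runs at 43.40°; with |AE| = 27.7, E = (24.00, 31.30). ∠AEM = 127.1° gives EM at 96.30° from the x-axis; with |EM| = 19.1, M = (21.91, 50.28). Then |UM| = |M − U| = 39.45.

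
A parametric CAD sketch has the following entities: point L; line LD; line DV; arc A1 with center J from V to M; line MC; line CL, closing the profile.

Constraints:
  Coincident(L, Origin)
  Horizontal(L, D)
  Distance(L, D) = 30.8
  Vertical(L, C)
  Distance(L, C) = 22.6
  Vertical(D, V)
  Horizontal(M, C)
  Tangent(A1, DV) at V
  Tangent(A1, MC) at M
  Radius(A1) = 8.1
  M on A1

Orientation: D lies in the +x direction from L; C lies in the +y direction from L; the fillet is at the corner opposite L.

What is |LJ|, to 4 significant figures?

26.94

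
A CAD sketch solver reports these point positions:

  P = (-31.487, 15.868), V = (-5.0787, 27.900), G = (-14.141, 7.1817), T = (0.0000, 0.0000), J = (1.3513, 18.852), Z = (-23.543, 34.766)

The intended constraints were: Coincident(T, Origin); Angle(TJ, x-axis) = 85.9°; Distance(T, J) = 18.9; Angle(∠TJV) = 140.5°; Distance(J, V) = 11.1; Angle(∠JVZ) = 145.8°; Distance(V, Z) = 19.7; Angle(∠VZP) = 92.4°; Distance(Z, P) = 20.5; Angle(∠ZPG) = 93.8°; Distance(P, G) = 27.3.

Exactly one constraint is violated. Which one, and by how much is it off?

Distance(P, G) = 27.3 — off by 7.90.

T = (0.00, 0.00) ✓; TJ at 85.90° ✓; |TJ| = 18.90 ✓; ∠TJV = 140.5° ✓; |JV| = 11.10 ✓; ∠JVZ = 145.8° ✓; |VZ| = 19.70 ✓; ∠VZP = 92.40° ✓; |ZP| = 20.50 ✓; ∠ZPG = 93.80° ✓; |PG| = 19.40 ✗.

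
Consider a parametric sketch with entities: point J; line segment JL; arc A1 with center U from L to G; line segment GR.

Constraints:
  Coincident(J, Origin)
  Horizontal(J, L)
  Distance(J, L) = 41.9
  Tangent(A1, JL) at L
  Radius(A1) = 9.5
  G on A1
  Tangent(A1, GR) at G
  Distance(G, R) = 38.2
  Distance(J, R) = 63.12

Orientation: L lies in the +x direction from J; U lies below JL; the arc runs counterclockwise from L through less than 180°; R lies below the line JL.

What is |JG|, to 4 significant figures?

34.50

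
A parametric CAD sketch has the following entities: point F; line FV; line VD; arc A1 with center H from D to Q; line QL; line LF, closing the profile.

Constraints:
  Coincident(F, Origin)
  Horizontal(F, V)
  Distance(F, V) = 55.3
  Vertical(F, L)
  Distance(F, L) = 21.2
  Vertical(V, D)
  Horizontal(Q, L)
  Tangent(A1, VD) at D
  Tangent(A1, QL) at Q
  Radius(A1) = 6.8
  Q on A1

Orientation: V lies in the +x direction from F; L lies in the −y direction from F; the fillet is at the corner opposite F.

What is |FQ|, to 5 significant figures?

52.931

F is at the origin; FV is horizontal with |FV| = 55.3 and V on the +x side, so V = (55.300, 0.0000). F and L share the same x with |FL| = 21.2 and L on the −y side, so L = (0.0000, -21.200). The virtual corner opposite F is at (55.300, -21.200). Since A1 is tangent to VD there, HD ⟂ VD and A1 meets QL tangentially, so HQ is at right angles to QL, with radius 6.8, so the center H sits 6.8 in from both sides at H = (48.500, -14.400). That places the tangent points at D = (55.300, -14.400) on VD and Q = (48.500, -21.200) on QL. Then |FQ| = |Q − F| = 52.931.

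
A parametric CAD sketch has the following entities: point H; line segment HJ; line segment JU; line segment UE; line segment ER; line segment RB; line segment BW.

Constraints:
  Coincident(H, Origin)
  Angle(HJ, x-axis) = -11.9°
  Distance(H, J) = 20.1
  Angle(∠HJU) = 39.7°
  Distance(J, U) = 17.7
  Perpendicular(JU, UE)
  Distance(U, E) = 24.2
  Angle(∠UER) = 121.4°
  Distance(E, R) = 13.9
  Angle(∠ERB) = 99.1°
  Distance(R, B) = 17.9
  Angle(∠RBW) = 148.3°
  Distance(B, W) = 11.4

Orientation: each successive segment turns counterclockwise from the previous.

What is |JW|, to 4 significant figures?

9.993

∠ERB = 99.1° gives RB at -2.100° from the x-axis; with |RB| = 17.9, B = (9.290, -19.76). ∠RBW = 148.3° gives BW at 29.60° from the x-axis; with |BW| = 11.4, W = (19.20, -14.13). Then |JW| = |W − J| = 9.993.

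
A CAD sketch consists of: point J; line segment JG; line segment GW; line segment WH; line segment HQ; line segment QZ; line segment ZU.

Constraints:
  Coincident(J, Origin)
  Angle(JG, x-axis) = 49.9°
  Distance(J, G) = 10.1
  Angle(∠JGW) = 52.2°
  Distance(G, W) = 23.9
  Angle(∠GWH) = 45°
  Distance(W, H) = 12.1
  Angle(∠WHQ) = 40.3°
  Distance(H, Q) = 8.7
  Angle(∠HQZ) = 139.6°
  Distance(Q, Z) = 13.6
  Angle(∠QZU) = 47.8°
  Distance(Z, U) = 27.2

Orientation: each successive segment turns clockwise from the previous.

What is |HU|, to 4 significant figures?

14.64

J is at the origin; JG runs at 49.9° with length 10.1, so G = (6.506, 7.726). ∠JGW = 52.2° gives GW at -77.90° from the x-axis; with |GW| = 23.9, W = (11.52, -15.64). ∠GWH = 45.0° gives WH at 147.1° from the x-axis; with |WH| = 12.1, H = (1.356, -9.071). ∠WHQ = 40.3° gives HQ at 7.400° from the x-axis; with |HQ| = 8.7, Q = (9.984, -7.950). ∠HQZ = 139.6° gives QZ at -33.00° from the x-axis; with |QZ| = 13.6, Z = (21.39, -15.36). ∠QZU = 47.8° gives ZU at -165.2° from the x-axis; with |ZU| = 27.2, U = (-4.908, -22.31). Then |HU| = |U − H| = 14.64.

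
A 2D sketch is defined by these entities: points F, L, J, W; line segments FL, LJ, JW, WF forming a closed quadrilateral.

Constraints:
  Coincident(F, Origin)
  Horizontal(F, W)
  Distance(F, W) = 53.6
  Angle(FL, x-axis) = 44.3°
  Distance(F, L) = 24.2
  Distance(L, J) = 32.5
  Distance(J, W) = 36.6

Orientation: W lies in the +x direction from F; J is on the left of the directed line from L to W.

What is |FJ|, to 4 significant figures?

56.50

Checks: |LJ| = 32.50 ✓; |JW| = 36.60 ✓.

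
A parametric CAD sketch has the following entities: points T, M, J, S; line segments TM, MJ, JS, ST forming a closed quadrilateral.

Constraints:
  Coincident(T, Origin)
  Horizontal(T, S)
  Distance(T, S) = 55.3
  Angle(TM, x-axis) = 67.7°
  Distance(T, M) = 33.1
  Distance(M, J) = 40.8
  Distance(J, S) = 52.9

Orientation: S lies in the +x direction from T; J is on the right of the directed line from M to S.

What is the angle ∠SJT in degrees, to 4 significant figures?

99.44°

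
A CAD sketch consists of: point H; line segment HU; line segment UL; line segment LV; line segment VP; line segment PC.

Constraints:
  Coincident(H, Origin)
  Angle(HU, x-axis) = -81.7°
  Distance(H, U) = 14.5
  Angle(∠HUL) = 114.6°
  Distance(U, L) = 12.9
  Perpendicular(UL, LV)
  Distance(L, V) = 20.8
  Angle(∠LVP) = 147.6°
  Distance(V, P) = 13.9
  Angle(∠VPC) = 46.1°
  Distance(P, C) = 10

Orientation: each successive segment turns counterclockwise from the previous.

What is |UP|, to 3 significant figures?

33.0

H is at the origin; HU runs at -81.7° with length 14.5, so U = (2.09, -14.3). ∠HUL = 114.6° gives UL at -16.3° from the x-axis; with |UL| = 12.9, L = (14.5, -18.0). The perpendicularity gives LV at right angles to UL, so LV runs at 73.7°; with |LV| = 20.8, V = (20.3, 2.00). ∠LVP = 147.6° gives VP at 106° from the x-axis; with |VP| = 13.9, P = (16.5, 15.4). Then |UP| = |P − U| = 33.0.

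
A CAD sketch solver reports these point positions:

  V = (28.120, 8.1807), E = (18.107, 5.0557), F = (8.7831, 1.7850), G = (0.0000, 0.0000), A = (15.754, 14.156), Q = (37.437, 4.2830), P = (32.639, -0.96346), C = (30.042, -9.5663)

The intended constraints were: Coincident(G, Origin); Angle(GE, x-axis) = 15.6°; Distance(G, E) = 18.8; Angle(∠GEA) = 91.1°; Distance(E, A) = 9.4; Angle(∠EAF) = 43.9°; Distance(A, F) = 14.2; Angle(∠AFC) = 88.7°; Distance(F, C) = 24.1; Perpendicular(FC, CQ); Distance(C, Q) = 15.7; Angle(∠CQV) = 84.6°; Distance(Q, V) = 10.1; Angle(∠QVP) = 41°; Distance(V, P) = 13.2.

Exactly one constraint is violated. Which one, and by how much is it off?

Distance(V, P) = 13.2 — off by 3.00.

G = (0.00, 0.00) ✓; GE at 15.60° ✓; |GE| = 18.80 ✓; ∠GEA = 91.10° ✓; |EA| = 9.400 ✓; ∠EAF = 43.90° ✓; |AF| = 14.20 ✓; ∠AFC = 88.70° ✓; |FC| = 24.10 ✓; ∠(FC, CQ) = 90.00° ✓; |CQ| = 15.70 ✓; ∠CQV = 84.60° ✓; |QV| = 10.10 ✓; ∠QVP = 41.00° ✓; |VP| = 10.20 ✗.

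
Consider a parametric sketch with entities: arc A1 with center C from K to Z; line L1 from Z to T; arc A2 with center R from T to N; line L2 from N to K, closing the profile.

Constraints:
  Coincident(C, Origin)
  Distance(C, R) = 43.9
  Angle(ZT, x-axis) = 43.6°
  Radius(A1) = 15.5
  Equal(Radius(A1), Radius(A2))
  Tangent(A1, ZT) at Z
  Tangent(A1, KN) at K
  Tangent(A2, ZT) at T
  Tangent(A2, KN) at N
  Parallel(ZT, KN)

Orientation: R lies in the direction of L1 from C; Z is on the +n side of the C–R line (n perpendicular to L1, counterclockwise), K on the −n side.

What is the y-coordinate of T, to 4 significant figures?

41.50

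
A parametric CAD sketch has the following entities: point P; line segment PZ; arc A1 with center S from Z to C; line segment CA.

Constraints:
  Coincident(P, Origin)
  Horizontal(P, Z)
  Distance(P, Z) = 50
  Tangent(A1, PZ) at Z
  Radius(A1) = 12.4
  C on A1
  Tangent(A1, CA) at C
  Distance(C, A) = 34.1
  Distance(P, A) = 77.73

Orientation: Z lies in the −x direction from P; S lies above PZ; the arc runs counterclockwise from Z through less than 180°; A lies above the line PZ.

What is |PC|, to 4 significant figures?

45.28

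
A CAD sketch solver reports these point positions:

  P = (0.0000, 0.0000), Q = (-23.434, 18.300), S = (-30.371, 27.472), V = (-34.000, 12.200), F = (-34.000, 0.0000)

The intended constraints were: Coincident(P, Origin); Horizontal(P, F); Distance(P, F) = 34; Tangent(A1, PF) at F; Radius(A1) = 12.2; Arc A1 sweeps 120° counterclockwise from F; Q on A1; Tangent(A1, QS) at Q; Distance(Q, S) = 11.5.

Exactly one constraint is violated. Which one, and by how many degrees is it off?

Tangent(A1, QS) at Q — off by 7.10°.

P = (0.00, 0.00) ✓; P.y = 0.00, F.y = 0.00 ✓; |PF| = 34.00 ✓; ∠(VF, FP) = 90.00° ✓; |VF| = 12.20 ✓; bearing(V→Q) − bearing(V→F) = 120.0° ✓; |VQ| = 12.20 ✓; ∠(VQ, QS) = 82.90° ✗; |QS| = 11.50 ✓.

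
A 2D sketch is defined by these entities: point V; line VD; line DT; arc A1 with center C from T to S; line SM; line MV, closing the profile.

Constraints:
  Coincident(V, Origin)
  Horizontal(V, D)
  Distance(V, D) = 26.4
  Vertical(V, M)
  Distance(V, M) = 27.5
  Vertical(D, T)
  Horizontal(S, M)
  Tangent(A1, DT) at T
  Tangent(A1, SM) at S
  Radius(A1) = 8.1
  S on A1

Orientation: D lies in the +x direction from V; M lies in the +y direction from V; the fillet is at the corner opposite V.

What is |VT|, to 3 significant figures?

32.8

The virtual corner opposite V is at (26.4, 27.5). Tangency of A1 to DT means the radius CT is perpendicular to DT and since A1 is tangent to SM there, CS ⟂ SM, with radius 8.1, so the center C sits 8.1 in from both sides at C = (18.3, 19.4). That places the tangent points at T = (26.4, 19.4) on DT and S = (18.3, 27.5) on SM. Then |VT| = |T − V| = 32.8.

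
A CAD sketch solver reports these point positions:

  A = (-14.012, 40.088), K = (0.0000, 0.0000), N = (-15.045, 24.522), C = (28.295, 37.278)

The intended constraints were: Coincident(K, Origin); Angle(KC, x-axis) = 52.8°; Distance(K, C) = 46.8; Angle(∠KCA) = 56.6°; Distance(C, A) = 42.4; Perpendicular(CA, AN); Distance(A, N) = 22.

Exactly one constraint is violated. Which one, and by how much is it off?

Distance(A, N) = 22 — off by 6.40.

K = (0.00, 0.00) ✓; KC at 52.80° ✓; |KC| = 46.80 ✓; ∠KCA = 56.60° ✓; |CA| = 42.40 ✓; ∠(CA, AN) = 90.00° ✓; |AN| = 15.60 ✗.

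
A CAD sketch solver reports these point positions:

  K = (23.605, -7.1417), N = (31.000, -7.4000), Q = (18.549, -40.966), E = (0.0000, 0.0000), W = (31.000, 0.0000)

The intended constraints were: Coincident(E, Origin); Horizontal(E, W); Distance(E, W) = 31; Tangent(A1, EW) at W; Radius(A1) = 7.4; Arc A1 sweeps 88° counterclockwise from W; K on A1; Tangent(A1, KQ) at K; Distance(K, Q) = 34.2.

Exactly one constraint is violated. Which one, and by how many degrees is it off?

Tangent(A1, KQ) at K — off by 6.50°.

E = (0.00, 0.00) ✓; E.y = 0.00, W.y = 0.00 ✓; |EW| = 31.00 ✓; ∠(NW, WE) = 90.00° ✓; |NW| = 7.400 ✓; bearing(N→K) − bearing(N→W) = 88.00° ✓; |NK| = 7.400 ✓; ∠(NK, KQ) = 96.50° ✗; |KQ| = 34.20 ✓.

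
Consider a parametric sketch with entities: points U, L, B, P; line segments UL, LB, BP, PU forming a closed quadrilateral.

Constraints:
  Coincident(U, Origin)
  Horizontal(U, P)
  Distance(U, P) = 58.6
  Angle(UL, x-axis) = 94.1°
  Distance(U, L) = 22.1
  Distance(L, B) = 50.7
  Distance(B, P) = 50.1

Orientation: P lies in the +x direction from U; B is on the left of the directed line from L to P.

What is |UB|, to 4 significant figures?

63.54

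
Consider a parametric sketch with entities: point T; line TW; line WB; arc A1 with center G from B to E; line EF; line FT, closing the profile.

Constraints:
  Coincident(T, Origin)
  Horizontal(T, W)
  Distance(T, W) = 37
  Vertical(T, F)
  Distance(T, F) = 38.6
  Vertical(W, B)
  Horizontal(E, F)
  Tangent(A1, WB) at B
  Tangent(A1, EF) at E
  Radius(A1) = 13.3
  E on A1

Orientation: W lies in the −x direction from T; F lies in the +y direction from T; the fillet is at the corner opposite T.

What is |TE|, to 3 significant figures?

45.3

T is at the origin; T and W share the same y with |TW| = 37.0 and W on the −x side, so W = (-37.0, 0.00). T and F share the same x with |TF| = 38.6 and F on the +y side, so F = (0.00, 38.6). The virtual corner opposite T is at (-37.0, 38.6). The tangent condition forces GB to be normal to WB and tangency of A1 to EF means the radius GE is perpendicular to EF, with radius 13.3, so the center G sits 13.3 in from both sides at G = (-23.7, 25.3). That places the tangent points at B = (-37.0, 25.3) on WB and E = (-23.7, 38.6) on EF. Then |TE| = |E − T| = 45.3.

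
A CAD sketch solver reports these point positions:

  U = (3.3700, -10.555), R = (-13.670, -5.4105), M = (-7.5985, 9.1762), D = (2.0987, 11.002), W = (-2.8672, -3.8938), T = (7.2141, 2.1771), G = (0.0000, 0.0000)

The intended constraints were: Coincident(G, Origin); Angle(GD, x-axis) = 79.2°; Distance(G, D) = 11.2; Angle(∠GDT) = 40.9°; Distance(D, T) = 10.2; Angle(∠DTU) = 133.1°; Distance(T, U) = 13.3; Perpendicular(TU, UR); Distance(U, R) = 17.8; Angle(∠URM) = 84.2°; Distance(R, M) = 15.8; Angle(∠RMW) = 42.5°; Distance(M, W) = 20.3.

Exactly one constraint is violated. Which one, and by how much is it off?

Distance(M, W) = 20.3 — off by 6.40.

G = (0.00, 0.00) ✓; GD at 79.20° ✓; |GD| = 11.20 ✓; ∠GDT = 40.90° ✓; |DT| = 10.20 ✓; ∠DTU = 133.1° ✓; |TU| = 13.30 ✓; ∠(TU, UR) = 90.00° ✓; |UR| = 17.80 ✓; ∠URM = 84.20° ✓; |RM| = 15.80 ✓; ∠RMW = 42.50° ✓; |MW| = 13.90 ✗.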